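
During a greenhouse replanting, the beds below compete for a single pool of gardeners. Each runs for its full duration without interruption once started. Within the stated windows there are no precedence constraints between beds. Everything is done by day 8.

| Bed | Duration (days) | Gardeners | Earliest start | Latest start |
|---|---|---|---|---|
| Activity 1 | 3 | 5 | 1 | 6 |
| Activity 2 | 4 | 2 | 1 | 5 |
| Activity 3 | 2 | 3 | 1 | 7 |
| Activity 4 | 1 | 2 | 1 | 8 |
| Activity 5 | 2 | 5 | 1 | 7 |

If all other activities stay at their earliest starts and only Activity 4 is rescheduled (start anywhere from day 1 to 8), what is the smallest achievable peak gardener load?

15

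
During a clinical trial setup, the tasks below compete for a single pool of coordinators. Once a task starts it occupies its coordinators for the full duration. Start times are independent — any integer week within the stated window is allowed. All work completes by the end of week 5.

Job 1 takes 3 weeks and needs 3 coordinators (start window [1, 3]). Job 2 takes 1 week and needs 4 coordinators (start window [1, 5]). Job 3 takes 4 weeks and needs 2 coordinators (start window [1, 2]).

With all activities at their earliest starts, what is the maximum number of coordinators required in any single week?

9

Early-start schedule: Job 1@1, Job 2@1, Job 3@1.
Load per week: week 1: 9, week 2: 5, week 3: 5, week 4: 2, week 5: 0.
Peak is 9.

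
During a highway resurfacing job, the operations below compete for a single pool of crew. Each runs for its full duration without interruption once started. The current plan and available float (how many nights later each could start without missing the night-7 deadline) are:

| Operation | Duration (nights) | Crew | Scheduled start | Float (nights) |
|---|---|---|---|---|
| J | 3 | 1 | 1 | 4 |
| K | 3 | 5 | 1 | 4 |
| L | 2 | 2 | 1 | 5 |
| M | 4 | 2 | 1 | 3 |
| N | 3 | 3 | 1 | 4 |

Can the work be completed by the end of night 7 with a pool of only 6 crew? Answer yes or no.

The minimum achievable peak is 7; 6 < 7, so no feasible schedule stays within the cap.

no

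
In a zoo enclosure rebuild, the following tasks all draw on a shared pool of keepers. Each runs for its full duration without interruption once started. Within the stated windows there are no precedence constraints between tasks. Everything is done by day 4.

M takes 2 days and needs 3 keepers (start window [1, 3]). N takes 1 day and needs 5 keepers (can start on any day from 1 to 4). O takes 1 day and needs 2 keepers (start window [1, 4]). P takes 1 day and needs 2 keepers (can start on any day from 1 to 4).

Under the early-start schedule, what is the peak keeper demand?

12

Early-start schedule: M@1, N@1, O@1, P@1.
Load per day: day 1: 12, day 2: 3, day 3: 0, day 4: 0.
Peak is 12.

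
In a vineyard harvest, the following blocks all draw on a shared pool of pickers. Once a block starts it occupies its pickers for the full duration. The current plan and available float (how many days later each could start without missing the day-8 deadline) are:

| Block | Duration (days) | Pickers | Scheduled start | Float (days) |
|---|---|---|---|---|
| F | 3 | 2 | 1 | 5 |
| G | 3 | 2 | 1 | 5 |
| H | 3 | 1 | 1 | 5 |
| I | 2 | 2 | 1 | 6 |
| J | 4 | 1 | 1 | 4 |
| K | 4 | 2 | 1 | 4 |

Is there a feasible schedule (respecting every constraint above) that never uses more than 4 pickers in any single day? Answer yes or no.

Schedule F@1, G@4, H@1, I@7, J@1, K@5: d1:4  d2:4  d3:4  d4:3  d5:4  d6:4  d7:4  d8:4 — peak 4 ≤ 4.

yes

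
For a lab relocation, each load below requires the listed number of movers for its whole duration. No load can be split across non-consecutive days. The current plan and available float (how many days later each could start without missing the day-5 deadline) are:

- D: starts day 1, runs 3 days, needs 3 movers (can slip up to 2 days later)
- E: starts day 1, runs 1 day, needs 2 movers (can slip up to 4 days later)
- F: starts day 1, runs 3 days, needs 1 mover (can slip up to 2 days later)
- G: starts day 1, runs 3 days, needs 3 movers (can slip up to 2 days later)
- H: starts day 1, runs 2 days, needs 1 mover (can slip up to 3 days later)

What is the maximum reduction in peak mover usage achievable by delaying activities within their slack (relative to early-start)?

3

Early-start peak: d1:10  d2:8  d3:7  d4:0  d5:0 ⇒ 10.
Leveled (D@1, E@1, F@1, G@2, H@4): d1:6  d2:7  d3:7  d4:4  d5:1 ⇒ 7.
Reduction 10 − 7 = 3.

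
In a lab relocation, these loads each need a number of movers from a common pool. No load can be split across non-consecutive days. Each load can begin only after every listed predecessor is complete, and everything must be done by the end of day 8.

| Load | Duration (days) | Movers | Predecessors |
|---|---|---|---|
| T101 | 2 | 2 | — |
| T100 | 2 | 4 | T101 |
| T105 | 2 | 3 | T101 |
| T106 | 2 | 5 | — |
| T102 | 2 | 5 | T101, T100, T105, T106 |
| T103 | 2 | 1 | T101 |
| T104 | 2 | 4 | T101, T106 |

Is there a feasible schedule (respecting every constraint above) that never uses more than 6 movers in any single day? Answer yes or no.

no

The minimum achievable peak is 7; 6 < 7, so no feasible schedule stays within the cap.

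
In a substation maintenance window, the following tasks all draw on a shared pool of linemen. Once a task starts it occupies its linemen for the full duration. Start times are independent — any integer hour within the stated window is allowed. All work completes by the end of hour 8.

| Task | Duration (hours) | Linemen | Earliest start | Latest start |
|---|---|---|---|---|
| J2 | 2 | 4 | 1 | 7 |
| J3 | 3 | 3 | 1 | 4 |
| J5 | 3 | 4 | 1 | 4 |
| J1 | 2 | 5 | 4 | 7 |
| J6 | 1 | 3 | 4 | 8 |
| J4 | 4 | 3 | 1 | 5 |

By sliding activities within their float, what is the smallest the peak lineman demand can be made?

Early-start (J2@1, J3@1, J5@1, J1@4, J6@4, J4@1) gives peak 14: h1:14  h2:14  h3:10  h4:11  h5:5  h6:0  h7:0  h8:0.
Shift J5→3, J1→6, J4→5.
Schedule J2@1, J3@1, J5@3, J1@6, J6@4, J4@5: h1:7  h2:7  h3:7  h4:7  h5:7  h6:8  h7:8  h8:3 — peak 8.

8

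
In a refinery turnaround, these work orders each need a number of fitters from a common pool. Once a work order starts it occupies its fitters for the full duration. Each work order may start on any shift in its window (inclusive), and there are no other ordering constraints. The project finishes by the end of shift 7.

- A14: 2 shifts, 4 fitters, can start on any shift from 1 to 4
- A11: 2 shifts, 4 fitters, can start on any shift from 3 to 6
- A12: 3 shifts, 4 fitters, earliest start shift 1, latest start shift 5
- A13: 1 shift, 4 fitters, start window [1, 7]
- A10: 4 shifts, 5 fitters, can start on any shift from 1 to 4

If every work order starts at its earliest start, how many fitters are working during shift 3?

At early start, shift 3 has: A11, A12, A10.
Demand: 4 + 4 + 5 = 13.

13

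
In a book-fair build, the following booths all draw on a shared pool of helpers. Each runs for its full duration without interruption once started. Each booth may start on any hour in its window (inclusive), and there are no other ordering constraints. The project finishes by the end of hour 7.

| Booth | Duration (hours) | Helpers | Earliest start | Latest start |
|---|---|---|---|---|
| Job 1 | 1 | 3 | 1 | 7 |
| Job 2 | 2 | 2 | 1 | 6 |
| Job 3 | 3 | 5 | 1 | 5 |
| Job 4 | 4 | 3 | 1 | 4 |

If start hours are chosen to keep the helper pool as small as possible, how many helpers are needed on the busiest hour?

6

Early-start (Job 1@1, Job 2@1, Job 3@1, Job 4@1) gives peak 13: h1:13  h2:10  h3:8  h4:3  h5:0  h6:0  h7:0.
Shift Job 2→2, Job 3→5.
Schedule Job 1@1, Job 2@2, Job 3@5, Job 4@1: h1:6  h2:5  h3:5  h4:3  h5:5  h6:5  h7:5 — peak 6.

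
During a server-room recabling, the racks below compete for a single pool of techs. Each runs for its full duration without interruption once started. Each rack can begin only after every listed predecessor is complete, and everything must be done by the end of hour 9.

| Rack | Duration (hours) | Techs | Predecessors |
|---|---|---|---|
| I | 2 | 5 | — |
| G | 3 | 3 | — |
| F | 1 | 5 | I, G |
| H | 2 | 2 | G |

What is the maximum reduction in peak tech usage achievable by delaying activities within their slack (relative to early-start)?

3

Early-start peak: h1:8  h2:8  h3:3  h4:7  h5:2  h6:0  h7:0  h8:0  h9:0 ⇒ 8.
Leveled (I@1, G@3, F@6, H@7): h1:5  h2:5  h3:3  h4:3  h5:3  h6:5  h7:2  h8:2  h9:0 ⇒ 5.
Reduction 8 − 5 = 3.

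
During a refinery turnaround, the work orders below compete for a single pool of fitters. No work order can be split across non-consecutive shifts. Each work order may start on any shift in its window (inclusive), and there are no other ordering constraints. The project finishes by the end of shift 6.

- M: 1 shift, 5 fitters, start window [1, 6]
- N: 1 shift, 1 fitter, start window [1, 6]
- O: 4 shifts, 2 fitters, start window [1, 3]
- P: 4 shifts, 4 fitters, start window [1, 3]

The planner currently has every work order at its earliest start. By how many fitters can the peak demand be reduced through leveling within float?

6

Early-start peak: s1:12  s2:6  s3:6  s4:6  s5:0  s6:0 ⇒ 12.
Leveled (M@1, N@1, O@2, P@2): s1:6  s2:6  s3:6  s4:6  s5:6  s6:0 ⇒ 6.
Reduction 12 − 6 = 6.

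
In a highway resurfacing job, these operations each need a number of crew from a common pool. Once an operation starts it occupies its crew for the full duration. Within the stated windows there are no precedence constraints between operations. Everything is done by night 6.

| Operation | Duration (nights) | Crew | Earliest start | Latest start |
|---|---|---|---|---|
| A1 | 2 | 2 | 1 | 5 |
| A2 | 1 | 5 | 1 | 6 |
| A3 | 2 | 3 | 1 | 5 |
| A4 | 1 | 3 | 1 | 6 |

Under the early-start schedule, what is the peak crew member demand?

Early-start schedule: A1@1, A2@1, A3@1, A4@1.
Load per night: night 1: 13, night 2: 5, night 3: 0, night 4: 0, night 5: 0, night 6: 0.
Peak is 13.

13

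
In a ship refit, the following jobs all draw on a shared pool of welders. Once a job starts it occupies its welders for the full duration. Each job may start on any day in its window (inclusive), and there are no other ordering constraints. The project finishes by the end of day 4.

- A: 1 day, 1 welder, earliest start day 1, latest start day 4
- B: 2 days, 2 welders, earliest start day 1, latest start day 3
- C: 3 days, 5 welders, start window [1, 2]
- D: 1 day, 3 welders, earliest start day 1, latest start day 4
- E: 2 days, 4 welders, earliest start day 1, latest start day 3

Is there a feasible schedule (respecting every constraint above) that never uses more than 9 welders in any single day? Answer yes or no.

Schedule A@1, B@1, C@1, D@4, E@3: d1:8  d2:7  d3:9  d4:7 — peak 9 ≤ 9.

yes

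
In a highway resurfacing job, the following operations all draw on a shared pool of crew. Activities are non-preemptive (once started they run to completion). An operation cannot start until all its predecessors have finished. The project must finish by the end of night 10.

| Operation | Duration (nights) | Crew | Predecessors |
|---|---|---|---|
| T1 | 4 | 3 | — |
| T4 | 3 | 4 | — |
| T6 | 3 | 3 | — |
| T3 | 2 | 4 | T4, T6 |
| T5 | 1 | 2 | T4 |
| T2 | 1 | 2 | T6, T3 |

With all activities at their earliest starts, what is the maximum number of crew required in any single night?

10

Early-start schedule: T1@1, T4@1, T6@1, T3@4, T5@4, T2@6.
Load per night: night 1: 10, night 2: 10, night 3: 10, night 4: 9, night 5: 4, night 6: 2, night 7: 0, night 8: 0, night 9: 0, night 10: 0.
Peak is 10.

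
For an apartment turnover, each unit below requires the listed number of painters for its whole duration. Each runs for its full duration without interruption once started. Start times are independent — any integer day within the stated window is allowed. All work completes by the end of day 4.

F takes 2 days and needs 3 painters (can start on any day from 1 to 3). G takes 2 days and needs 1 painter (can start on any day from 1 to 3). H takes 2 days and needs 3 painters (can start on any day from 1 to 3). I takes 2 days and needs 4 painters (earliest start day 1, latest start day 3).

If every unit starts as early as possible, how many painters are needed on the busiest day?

11

Early-start schedule: F@1, G@1, H@1, I@1.
Load per day: day 1: 11, day 2: 11, day 3: 0, day 4: 0.
Peak is 11.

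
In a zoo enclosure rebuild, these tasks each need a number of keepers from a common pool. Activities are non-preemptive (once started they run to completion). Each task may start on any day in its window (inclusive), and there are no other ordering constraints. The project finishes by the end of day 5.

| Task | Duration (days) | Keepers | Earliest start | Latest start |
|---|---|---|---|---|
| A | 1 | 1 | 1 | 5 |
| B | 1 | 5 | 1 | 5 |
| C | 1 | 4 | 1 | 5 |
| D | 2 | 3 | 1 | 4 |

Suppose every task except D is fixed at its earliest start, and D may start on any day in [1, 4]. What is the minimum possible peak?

D@1: d1:13  d2:3  d3:0  d4:0  d5:0 → peak 13
D@2: d1:10  d2:3  d3:3  d4:0  d5:0 → peak 10
D@3: d1:10  d2:0  d3:3  d4:3  d5:0 → peak 10
D@4: d1:10  d2:0  d3:0  d4:3  d5:3 → peak 10
Best is D@2, peak 10.

10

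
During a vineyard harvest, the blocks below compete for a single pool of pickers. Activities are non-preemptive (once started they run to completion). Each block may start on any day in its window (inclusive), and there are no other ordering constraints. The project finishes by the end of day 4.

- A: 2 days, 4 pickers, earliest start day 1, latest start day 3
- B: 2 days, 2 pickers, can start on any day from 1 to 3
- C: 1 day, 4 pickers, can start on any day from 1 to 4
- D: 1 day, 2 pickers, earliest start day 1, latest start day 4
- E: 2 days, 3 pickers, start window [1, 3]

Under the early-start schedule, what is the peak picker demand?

15

Early-start schedule: A@1, B@1, C@1, D@1, E@1.
Load per day: day 1: 15, day 2: 9, day 3: 0, day 4: 0.
Peak is 15.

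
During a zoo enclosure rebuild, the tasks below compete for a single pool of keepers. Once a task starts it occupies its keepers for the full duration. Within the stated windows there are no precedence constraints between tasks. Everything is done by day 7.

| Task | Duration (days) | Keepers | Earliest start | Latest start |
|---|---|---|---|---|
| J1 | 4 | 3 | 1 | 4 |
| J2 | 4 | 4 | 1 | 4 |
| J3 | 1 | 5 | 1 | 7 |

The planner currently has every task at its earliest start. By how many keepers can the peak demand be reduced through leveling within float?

Early-start peak: d1:12  d2:7  d3:7  d4:7  d5:0  d6:0  d7:0 ⇒ 12.
Leveled (J1@1, J2@1, J3@5): d1:7  d2:7  d3:7  d4:7  d5:5  d6:0  d7:0 ⇒ 7.
Reduction 12 − 7 = 5.

5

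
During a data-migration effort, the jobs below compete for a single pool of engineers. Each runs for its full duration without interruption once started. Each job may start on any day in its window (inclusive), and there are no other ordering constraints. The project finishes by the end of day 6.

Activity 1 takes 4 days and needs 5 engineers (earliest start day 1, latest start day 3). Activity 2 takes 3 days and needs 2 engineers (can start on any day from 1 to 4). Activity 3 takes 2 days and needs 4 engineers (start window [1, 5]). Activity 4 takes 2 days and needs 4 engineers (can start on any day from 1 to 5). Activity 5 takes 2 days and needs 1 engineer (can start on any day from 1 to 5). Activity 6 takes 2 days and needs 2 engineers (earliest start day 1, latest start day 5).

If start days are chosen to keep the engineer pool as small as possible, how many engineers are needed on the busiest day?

Early-start (Activity 1@1, Activity 2@1, Activity 3@1, Activity 4@1, Activity 5@1, Activity 6@1) gives peak 18: d1:18  d2:18  d3:7  d4:5  d5:0  d6:0.
Shift Activity 3→4, Activity 4→5, Activity 5→5.
Schedule Activity 1@1, Activity 2@1, Activity 3@4, Activity 4@5, Activity 5@5, Activity 6@1: d1:9  d2:9  d3:7  d4:9  d5:9  d6:5 — peak 9.

9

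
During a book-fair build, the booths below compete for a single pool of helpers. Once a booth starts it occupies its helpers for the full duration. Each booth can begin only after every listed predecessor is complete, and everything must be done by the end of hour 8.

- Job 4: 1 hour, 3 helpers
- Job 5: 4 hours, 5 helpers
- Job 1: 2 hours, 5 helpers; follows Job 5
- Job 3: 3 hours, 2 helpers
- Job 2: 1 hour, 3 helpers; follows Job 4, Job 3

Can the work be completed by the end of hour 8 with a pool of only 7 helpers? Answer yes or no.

yes

Schedule Job 4@1, Job 5@2, Job 1@6, Job 3@1, Job 2@8: h1:5  h2:7  h3:7  h4:5  h5:5  h6:5  h7:5  h8:3 — peak 7 ≤ 7.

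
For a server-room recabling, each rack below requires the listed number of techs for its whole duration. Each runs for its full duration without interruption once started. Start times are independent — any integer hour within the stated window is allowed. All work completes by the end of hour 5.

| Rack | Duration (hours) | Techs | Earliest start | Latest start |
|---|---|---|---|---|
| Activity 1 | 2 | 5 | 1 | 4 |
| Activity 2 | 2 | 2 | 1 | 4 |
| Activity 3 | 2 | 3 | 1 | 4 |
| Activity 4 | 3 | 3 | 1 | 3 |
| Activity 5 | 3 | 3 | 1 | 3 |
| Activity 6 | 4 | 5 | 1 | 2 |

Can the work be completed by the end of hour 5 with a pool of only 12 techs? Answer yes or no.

no

The minimum achievable peak is 13; 12 < 13, so no feasible schedule stays within the cap.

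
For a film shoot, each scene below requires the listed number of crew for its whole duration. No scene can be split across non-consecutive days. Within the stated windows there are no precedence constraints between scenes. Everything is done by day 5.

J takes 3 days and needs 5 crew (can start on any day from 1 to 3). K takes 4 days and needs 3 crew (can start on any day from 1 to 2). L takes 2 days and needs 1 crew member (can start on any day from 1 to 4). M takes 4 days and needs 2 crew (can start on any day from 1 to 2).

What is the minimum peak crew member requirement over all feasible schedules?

Early-start (J@1, K@1, L@1, M@1) gives peak 11: d1:11  d2:11  d3:10  d4:5  d5:0.
Shift L→4.
Schedule J@1, K@1, L@4, M@1: d1:10  d2:10  d3:10  d4:6  d5:1 — peak 10.

10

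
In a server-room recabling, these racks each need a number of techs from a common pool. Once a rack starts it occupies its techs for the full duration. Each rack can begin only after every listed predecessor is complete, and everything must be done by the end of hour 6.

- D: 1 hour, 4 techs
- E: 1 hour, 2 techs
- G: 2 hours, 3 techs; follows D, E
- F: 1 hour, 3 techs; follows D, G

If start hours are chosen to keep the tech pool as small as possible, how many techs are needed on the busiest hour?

Early-start (D@1, E@1, G@2, F@4) gives peak 6: h1:6  h2:3  h3:3  h4:3  h5:0  h6:0.
Shift E→2, G→3, F→5.
Schedule D@1, E@2, G@3, F@5: h1:4  h2:2  h3:3  h4:3  h5:3  h6:0 — peak 4.
No arrangement of the 20 feasible schedules does better.

4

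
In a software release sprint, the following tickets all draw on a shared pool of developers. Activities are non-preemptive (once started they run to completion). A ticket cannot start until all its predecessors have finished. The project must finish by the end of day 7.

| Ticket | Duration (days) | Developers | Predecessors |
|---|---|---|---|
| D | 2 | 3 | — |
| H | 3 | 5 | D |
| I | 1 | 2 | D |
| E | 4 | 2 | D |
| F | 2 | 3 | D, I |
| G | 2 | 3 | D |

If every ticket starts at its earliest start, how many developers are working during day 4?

At early start, day 4 has: H, E, F, G.
Demand: 5 + 2 + 3 + 3 = 13.

13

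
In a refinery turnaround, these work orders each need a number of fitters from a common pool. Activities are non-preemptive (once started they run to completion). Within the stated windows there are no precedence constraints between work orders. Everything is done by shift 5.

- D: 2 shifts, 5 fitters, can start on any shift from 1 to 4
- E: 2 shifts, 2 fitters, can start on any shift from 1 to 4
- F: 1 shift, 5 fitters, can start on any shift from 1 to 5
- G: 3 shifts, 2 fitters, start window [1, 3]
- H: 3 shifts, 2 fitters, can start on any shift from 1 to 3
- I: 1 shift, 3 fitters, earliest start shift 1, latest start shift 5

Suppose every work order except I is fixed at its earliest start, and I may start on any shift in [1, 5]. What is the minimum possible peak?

I@1: s1:19  s2:11  s3:4  s4:0  s5:0 → peak 19
I@2: s1:16  s2:14  s3:4  s4:0  s5:0 → peak 16
I@3: s1:16  s2:11  s3:7  s4:0  s5:0 → peak 16
I@4: s1:16  s2:11  s3:4  s4:3  s5:0 → peak 16
I@5: s1:16  s2:11  s3:4  s4:0  s5:3 → peak 16
Best is I@2, peak 16.

16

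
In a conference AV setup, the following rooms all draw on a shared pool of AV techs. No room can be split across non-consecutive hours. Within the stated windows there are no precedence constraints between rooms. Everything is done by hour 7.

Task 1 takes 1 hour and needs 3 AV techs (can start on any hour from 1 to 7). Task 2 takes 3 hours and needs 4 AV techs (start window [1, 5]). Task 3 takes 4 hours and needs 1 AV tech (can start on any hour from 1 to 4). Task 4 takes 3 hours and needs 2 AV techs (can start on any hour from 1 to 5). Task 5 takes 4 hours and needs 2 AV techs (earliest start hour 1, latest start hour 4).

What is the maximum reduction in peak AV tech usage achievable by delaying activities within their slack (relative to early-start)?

7

Early-start peak: h1:12  h2:9  h3:9  h4:3  h5:0  h6:0  h7:0 ⇒ 12.
Leveled (Task 1@1, Task 2@5, Task 3@2, Task 4@2, Task 5@1): h1:5  h2:5  h3:5  h4:5  h5:5  h6:4  h7:4 ⇒ 5.
Reduction 12 − 5 = 7.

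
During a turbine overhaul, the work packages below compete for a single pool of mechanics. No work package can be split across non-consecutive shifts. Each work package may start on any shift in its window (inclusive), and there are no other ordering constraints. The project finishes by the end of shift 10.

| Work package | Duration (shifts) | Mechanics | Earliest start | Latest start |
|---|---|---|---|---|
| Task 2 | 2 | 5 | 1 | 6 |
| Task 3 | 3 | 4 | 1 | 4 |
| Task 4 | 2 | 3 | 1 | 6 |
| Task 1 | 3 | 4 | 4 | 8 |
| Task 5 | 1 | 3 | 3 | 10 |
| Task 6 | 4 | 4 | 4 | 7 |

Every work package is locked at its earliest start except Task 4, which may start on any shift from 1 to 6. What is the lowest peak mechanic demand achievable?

11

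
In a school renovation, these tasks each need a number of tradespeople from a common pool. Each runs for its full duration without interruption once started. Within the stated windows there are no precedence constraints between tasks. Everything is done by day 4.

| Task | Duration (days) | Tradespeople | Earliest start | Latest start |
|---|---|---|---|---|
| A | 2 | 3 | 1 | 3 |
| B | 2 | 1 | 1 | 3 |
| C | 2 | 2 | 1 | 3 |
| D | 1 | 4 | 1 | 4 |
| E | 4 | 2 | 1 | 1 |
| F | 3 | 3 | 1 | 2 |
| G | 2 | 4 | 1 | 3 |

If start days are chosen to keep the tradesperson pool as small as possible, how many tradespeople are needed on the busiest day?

Early-start (A@1, B@1, C@1, D@1, E@1, F@1, G@1) gives peak 19: d1:19  d2:15  d3:5  d4:2.
Shift D→4, G→3.
Schedule A@1, B@1, C@1, D@4, E@1, F@1, G@3: d1:11  d2:11  d3:9  d4:10 — peak 11.
Total tradesperson-days = 41 over 4 days ⇒ peak ≥ ⌈41/4⌉ = 11, so 11 is optimal.

11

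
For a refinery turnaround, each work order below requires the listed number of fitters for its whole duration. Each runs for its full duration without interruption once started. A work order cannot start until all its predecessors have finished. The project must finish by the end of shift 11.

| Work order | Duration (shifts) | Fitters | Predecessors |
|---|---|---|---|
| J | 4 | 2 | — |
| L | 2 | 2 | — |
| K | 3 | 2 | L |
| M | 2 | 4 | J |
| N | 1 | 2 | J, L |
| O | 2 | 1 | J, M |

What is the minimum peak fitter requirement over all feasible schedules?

4

Early-start (J@1, L@1, K@3, M@5, N@5, O@7) gives peak 8: s1:4  s2:4  s3:4  s4:4  s5:8  s6:4  s7:1  s8:1  s9:0  s10:0  s11:0.
Shift M→6, O→8.
Schedule J@1, L@1, K@3, M@6, N@5, O@8: s1:4  s2:4  s3:4  s4:4  s5:4  s6:4  s7:4  s8:1  s9:1  s10:0  s11:0 — peak 4.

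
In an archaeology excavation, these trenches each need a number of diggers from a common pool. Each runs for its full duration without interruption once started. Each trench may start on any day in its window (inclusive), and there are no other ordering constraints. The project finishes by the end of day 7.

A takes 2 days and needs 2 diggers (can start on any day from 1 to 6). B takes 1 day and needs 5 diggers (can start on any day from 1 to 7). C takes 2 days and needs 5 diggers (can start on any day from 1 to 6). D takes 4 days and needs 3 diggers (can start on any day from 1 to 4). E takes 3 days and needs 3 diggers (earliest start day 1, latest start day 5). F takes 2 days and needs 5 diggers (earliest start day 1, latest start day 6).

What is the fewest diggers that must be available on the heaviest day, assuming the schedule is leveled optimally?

8

Early-start (A@1, B@1, C@1, D@1, E@1, F@1) gives peak 23: d1:23  d2:18  d3:6  d4:3  d5:0  d6:0  d7:0.
Shift C→2, D→4, E→3, F→6.
Schedule A@1, B@1, C@2, D@4, E@3, F@6: d1:7  d2:7  d3:8  d4:6  d5:6  d6:8  d7:8 — peak 8.
Total digger-days = 50 over 7 days ⇒ peak ≥ ⌈50/7⌉ = 8, so 8 is optimal.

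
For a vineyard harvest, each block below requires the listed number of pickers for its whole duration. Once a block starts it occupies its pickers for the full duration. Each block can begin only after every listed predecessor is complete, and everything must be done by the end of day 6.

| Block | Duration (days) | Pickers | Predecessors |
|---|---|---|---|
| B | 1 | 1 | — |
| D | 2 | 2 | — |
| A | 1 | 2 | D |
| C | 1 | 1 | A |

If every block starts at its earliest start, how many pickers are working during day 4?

1

At early start, day 4 has: C.
Demand: 1 = 1.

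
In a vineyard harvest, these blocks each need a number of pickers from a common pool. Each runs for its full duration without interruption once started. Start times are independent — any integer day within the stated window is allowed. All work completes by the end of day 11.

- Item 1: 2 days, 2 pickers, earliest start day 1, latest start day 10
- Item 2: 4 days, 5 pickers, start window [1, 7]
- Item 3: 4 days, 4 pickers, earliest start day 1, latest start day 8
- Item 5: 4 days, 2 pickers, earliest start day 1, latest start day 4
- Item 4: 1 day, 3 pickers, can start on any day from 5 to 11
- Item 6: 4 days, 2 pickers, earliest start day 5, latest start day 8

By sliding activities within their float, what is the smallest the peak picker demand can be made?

Early-start (Item 1@1, Item 2@1, Item 3@1, Item 5@1, Item 4@5, Item 6@5) gives peak 13: d1:13  d2:13  d3:11  d4:11  d5:5  d6:2  d7:2  d8:2  d9:0  d10:0  d11:0.
Shift Item 3→5, Item 5→3, Item 4→7, Item 6→8.
Schedule Item 1@1, Item 2@1, Item 3@5, Item 5@3, Item 4@7, Item 6@8: d1:7  d2:7  d3:7  d4:7  d5:6  d6:6  d7:7  d8:6  d9:2  d10:2  d11:2 — peak 7.

7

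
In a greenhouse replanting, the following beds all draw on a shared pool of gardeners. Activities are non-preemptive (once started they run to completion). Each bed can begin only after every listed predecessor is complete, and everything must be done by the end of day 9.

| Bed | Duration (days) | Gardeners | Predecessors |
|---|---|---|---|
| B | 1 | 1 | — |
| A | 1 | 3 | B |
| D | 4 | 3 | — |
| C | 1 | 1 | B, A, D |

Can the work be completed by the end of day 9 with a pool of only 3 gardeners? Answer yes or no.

yes

Schedule B@1, A@2, D@3, C@7: d1:1  d2:3  d3:3  d4:3  d5:3  d6:3  d7:1  d8:0  d9:0 — peak 3 ≤ 3.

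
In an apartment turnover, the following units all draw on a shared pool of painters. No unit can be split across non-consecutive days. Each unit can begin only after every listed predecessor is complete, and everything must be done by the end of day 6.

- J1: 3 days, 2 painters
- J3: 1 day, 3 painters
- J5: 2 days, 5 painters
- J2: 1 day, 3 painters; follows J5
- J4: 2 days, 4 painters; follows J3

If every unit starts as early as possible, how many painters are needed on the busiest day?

11

Early-start schedule: J1@1, J3@1, J5@1, J2@3, J4@2.
Load per day: day 1: 10, day 2: 11, day 3: 9, day 4: 0, day 5: 0, day 6: 0.
Peak is 11.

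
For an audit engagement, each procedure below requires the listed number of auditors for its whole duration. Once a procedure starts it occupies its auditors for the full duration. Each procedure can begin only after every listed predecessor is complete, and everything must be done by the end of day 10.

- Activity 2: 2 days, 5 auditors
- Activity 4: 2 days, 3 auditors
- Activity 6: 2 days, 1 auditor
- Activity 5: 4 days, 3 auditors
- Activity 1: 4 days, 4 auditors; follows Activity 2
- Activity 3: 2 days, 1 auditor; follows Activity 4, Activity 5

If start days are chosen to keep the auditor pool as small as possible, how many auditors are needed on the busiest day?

Early-start (Activity 2@1, Activity 4@1, Activity 6@1, Activity 5@1, Activity 1@3, Activity 3@5) gives peak 12: d1:12  d2:12  d3:7  d4:7  d5:5  d6:5  d7:0  d8:0  d9:0  d10:0.
Shift Activity 4→3, Activity 5→3, Activity 1→7, Activity 3→7.
Schedule Activity 2@1, Activity 4@3, Activity 6@1, Activity 5@3, Activity 1@7, Activity 3@7: d1:6  d2:6  d3:6  d4:6  d5:3  d6:3  d7:5  d8:5  d9:4  d10:4 — peak 6.

6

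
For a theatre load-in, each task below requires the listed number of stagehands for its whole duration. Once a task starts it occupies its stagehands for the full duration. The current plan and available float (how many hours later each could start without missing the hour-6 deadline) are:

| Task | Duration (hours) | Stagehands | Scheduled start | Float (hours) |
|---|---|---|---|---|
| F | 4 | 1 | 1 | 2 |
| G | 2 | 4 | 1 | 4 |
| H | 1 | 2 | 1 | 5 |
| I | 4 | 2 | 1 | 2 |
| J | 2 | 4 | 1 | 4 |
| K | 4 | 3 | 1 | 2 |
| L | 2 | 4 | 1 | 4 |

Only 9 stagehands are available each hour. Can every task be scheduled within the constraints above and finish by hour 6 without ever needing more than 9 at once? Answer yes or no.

yes

Schedule F@1, G@1, H@3, I@3, J@1, K@3, L@5: h1:9  h2:9  h3:8  h4:6  h5:9  h6:9 — peak 9 ≤ 9.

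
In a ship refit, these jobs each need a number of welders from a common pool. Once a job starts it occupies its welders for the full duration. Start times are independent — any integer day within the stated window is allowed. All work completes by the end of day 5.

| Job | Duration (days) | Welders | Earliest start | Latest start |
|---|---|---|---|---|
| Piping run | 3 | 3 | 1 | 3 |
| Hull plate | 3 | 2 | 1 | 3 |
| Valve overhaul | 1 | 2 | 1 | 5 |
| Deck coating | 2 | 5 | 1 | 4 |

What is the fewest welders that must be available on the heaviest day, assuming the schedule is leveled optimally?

Early-start (Piping run@1, Hull plate@1, Valve overhaul@1, Deck coating@1) gives peak 12: d1:12  d2:10  d3:5  d4:0  d5:0.
Shift Deck coating→4.
Schedule Piping run@1, Hull plate@1, Valve overhaul@1, Deck coating@4: d1:7  d2:5  d3:5  d4:5  d5:5 — peak 7.

7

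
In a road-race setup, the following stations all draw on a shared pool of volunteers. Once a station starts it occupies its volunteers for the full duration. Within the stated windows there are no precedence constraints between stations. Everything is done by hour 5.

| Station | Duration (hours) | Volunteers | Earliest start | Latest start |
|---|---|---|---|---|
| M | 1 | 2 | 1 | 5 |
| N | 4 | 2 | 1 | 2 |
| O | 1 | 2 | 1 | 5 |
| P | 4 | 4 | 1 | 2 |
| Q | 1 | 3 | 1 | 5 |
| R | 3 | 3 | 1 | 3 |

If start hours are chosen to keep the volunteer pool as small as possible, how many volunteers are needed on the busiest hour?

9

Early-start (M@1, N@1, O@1, P@1, Q@1, R@1) gives peak 16: h1:16  h2:9  h3:9  h4:6  h5:0.
Shift P→2, R→2.
Schedule M@1, N@1, O@1, P@2, Q@1, R@2: h1:9  h2:9  h3:9  h4:9  h5:4 — peak 9.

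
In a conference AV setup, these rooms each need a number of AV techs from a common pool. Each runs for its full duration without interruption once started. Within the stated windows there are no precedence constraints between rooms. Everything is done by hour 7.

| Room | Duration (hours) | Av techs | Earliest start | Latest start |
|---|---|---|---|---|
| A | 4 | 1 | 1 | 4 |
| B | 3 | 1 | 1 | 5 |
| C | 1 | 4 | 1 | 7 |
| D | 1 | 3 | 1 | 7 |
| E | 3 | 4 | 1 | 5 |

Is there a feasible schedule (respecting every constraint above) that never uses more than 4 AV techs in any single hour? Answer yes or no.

The minimum achievable peak is 5; 4 < 5, so no feasible schedule stays within the cap.

no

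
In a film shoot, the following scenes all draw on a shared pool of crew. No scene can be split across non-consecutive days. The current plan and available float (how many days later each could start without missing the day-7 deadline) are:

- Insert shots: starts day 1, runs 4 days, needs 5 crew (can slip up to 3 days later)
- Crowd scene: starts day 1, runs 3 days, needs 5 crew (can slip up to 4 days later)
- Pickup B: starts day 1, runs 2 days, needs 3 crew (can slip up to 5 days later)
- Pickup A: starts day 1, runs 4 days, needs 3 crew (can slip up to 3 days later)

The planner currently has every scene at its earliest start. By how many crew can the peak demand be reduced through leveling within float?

8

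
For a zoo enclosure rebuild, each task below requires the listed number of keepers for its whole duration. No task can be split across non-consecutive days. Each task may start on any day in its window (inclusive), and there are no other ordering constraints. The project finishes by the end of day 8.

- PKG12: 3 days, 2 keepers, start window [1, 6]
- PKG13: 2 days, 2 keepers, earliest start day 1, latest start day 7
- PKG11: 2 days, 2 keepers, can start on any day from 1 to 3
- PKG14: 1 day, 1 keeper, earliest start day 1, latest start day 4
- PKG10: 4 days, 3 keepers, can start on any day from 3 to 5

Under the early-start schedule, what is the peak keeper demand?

7

Early-start schedule: PKG12@1, PKG13@1, PKG11@1, PKG14@1, PKG10@3.
Load per day: day 1: 7, day 2: 6, day 3: 5, day 4: 3, day 5: 3, day 6: 3, day 7: 0, day 8: 0.
Peak is 7.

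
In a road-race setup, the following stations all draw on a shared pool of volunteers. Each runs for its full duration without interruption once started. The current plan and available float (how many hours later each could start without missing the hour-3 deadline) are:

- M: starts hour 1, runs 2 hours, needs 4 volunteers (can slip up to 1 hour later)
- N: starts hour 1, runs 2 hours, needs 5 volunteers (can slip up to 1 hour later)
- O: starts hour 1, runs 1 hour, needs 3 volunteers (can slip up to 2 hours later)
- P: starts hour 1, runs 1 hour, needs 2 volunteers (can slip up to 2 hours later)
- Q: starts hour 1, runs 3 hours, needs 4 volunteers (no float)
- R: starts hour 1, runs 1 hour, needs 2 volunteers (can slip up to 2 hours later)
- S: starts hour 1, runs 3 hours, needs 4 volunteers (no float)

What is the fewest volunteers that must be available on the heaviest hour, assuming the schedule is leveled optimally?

17

Early-start (M@1, N@1, O@1, P@1, Q@1, R@1, S@1) gives peak 24: h1:24  h2:17  h3:8.
Shift O→3, P→3, R→3.
Schedule M@1, N@1, O@3, P@3, Q@1, R@3, S@1: h1:17  h2:17  h3:15 — peak 17.
Total volunteer-hours = 49 over 3 hours ⇒ peak ≥ ⌈49/3⌉ = 17, so 17 is optimal.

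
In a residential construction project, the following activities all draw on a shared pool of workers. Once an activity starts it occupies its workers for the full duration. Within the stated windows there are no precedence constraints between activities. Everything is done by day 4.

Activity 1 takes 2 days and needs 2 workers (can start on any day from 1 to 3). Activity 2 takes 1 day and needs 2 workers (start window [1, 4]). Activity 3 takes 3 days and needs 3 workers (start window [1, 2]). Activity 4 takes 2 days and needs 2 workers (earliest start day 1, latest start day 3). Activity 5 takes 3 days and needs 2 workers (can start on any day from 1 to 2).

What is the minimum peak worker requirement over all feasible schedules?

7

Early-start (Activity 1@1, Activity 2@1, Activity 3@1, Activity 4@1, Activity 5@1) gives peak 11: d1:11  d2:9  d3:5  d4:0.
Shift Activity 4→3, Activity 5→2.
Schedule Activity 1@1, Activity 2@1, Activity 3@1, Activity 4@3, Activity 5@2: d1:7  d2:7  d3:7  d4:4 — peak 7.
Total worker-days = 25 over 4 days ⇒ peak ≥ ⌈25/4⌉ = 7, so 7 is optimal.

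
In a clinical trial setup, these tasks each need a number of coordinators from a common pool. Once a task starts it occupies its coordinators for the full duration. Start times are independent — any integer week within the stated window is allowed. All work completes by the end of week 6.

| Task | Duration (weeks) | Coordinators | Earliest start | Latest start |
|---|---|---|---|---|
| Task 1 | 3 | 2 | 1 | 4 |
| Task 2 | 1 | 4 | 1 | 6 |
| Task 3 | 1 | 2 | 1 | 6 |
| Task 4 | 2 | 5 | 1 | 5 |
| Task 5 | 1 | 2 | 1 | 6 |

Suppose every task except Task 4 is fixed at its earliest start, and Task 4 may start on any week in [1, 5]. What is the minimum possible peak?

Task 4@1: w1:15  w2:7  w3:2  w4:0  w5:0  w6:0 → peak 15
Task 4@2: w1:10  w2:7  w3:7  w4:0  w5:0  w6:0 → peak 10
Task 4@3: w1:10  w2:2  w3:7  w4:5  w5:0  w6:0 → peak 10
Task 4@4: w1:10  w2:2  w3:2  w4:5  w5:5  w6:0 → peak 10
Task 4@5: w1:10  w2:2  w3:2  w4:0  w5:5  w6:5 → peak 10
Best is Task 4@2, peak 10.

10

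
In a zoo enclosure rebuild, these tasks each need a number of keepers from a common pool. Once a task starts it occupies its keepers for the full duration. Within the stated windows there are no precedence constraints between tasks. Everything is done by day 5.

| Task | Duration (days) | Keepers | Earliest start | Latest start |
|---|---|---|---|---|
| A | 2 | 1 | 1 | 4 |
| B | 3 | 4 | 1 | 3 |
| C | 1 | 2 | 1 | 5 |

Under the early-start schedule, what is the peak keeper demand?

7

Early-start schedule: A@1, B@1, C@1.
Load per day: day 1: 7, day 2: 5, day 3: 4, day 4: 0, day 5: 0.
Peak is 7.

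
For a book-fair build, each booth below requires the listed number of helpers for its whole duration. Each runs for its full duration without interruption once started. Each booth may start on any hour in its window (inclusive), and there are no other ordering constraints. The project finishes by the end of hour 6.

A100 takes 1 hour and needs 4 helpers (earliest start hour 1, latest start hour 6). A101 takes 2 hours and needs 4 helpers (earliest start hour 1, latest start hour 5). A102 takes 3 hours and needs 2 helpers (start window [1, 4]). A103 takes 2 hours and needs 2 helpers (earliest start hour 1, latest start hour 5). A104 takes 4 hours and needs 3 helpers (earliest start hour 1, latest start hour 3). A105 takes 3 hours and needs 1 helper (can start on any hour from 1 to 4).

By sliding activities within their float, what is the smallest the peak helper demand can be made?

7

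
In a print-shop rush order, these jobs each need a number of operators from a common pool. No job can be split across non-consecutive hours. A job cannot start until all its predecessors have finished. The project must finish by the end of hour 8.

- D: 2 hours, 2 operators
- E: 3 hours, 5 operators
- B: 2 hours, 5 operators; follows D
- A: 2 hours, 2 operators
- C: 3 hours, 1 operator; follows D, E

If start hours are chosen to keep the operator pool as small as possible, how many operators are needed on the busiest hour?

6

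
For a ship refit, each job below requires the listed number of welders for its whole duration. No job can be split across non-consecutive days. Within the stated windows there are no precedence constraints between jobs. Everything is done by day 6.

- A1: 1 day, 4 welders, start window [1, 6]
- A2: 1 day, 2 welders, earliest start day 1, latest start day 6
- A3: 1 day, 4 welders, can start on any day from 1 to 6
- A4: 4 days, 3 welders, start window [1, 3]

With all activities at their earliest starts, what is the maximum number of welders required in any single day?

13

Early-start schedule: A1@1, A2@1, A3@1, A4@1.
Load per day: day 1: 13, day 2: 3, day 3: 3, day 4: 3, day 5: 0, day 6: 0.
Peak is 13.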